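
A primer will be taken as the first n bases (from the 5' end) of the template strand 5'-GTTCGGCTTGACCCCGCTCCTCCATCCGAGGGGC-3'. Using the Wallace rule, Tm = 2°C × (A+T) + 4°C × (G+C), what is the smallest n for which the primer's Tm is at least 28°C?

n = 9

First 8 bases: GTTCGGCT → Tm = 26°C (< 28°C)
First 9 bases: GTTCGGCTT → Tm = 28°C (≥ 28°C)
Since every base adds ≥2°C, Tm only increases with n, so the threshold is first crossed at n = 9.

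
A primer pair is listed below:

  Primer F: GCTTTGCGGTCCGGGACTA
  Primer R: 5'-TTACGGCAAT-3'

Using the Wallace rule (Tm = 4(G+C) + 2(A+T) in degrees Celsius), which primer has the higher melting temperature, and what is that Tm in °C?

Primer F, 62°C

Primer F: A+T=7, G+C=12 → Tm = 2(7)+4(12) = 62°C
Primer R: A+T=6, G+C=4 → Tm = 2(6)+4(4) = 28°C
62°C vs 28°C → primer F is higher.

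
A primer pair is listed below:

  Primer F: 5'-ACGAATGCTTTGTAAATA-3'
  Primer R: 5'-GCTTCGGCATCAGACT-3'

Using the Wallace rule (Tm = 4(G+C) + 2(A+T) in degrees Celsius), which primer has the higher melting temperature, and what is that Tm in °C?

Primer F: A+T=13, G+C=5 → Tm = 2(13)+4(5) = 46°C
Primer R: A+T=7, G+C=9 → Tm = 2(7)+4(9) = 50°C
46°C vs 50°C → primer R is higher.

Primer R, 50°C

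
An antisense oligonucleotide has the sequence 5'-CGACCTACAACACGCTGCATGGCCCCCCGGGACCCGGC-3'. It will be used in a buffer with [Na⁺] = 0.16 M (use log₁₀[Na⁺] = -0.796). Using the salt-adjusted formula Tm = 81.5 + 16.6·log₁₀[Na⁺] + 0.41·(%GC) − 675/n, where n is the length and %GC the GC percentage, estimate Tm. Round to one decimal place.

80.7°C

Length n = 38. Counting bases: G=10, T=3, C=18, A=7
G+C = 28, so %GC = 28/38 × 100 = 73.684%
Salt term: 16.6 × (-0.796) = -13.214
GC term: 0.41 × 73.684 = 30.21; length term: −675/38 = −17.763
Tm = 81.5 + (-13.214) + 30.21 − 17.763 = 80.733 → 80.7°C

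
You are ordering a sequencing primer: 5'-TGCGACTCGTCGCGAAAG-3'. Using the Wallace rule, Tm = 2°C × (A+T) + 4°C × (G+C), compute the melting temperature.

C=5, G=6, A=4, T=3
A+T = 7, G+C = 11
Tm = 4·11 + 2·7 = 44 + 14 = 58°C

58°C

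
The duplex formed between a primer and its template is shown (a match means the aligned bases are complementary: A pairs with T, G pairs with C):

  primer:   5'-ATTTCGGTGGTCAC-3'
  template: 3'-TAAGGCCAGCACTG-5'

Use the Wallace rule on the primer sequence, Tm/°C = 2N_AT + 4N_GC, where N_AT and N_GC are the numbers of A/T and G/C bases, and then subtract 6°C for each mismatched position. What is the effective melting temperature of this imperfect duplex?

Primer base counts: A=2, T=5, G=4, C=3 → A+T=7, G+C=7
Perfect-match Tm = 2(7) + 4(7) = 14 + 28 = 42°C
Mismatches (positions where the bases are not complementary): 3 (at positions 4, 9, 12)
Effective Tm = 42 − 3×6 = 42 − 18 = 24°C

24°C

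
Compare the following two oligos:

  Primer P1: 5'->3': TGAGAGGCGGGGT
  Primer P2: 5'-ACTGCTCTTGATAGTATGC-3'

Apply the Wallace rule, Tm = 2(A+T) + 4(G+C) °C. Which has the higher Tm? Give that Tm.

Primer P2, 54°C

Primer P1: A+T=4, G+C=9 → Tm = 2(4)+4(9) = 44°C
Primer P2: A+T=11, G+C=8 → Tm = 2(11)+4(8) = 54°C
44°C vs 54°C → primer P2 is higher.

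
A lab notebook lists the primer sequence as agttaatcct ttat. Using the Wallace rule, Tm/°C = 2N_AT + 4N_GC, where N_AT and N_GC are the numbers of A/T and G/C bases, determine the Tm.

34°C

T=7, A=4, C=2, G=1
A+T = 11, G+C = 3
Tm = 4·3 + 2·11 = 12 + 22 = 34°C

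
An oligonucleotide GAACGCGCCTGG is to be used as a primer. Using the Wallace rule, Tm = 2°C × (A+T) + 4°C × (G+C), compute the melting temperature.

42°C

Base counts: A=2, G=5, C=4, T=1
So N_AT = 3 and N_GC = 9.
Tm = 2(3) + 4(9) = 6 + 36 = 42°C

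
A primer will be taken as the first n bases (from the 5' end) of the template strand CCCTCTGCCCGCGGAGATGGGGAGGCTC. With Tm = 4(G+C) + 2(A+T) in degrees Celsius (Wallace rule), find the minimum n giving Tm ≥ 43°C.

First 11 bases: CCCTCTGCCCG → Tm = 40°C (< 43°C)
First 12 bases: CCCTCTGCCCGC → Tm = 44°C (≥ 43°C)
Since every base adds ≥2°C, Tm only increases with n, so the threshold is first crossed at n = 12.

n = 12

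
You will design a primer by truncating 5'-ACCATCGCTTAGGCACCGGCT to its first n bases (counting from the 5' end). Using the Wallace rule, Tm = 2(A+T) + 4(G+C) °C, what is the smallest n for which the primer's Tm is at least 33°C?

First 11 bases: ACCATCGCTTA → Tm = 32°C (< 33°C)
First 12 bases: ACCATCGCTTAG → Tm = 36°C (≥ 33°C)
Since every base adds ≥2°C, Tm only increases with n, so the threshold is first crossed at n = 12.

n = 12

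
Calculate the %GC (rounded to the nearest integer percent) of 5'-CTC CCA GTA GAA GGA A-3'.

Base counts: C=4, T=2, G=4, A=6
G+C = 4 + 4 = 8 out of 16 bases
%GC = 8/16 × 100 = 50% ≈ 50%

50%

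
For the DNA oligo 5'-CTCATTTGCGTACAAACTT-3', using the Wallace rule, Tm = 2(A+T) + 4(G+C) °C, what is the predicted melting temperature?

52°C

Scanning the sequence gives G=2, A=5, C=5, T=7.
So N_AT = 12 and N_GC = 7.
Tm = 2×12 + 4×7 = 52°C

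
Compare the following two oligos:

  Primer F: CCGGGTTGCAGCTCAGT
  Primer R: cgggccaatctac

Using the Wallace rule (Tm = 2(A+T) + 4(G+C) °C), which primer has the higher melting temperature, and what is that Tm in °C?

Primer F: A+T=6, G+C=11 → Tm = 2(6)+4(11) = 56°C
Primer R: A+T=5, G+C=8 → Tm = 2(5)+4(8) = 42°C
56°C vs 42°C → primer F is higher.

Primer F, 56°C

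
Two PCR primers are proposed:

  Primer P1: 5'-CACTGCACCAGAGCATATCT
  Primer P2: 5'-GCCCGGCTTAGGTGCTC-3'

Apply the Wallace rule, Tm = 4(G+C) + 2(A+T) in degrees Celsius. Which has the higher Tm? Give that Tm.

Primer P1: A+T=10, G+C=10 → Tm = 2(10)+4(10) = 60°C
Primer P2: A+T=5, G+C=12 → Tm = 2(5)+4(12) = 58°C
60°C vs 58°C → primer P1 is higher.

Primer P1, 60°C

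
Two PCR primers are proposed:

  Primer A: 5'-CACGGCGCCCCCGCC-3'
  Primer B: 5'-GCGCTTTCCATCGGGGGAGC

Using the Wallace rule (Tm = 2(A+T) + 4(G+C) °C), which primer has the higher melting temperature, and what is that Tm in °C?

Primer B, 68°C

Primer A: A+T=1, G+C=14 → Tm = 2(1)+4(14) = 58°C
Primer B: A+T=6, G+C=14 → Tm = 2(6)+4(14) = 68°C
58°C vs 68°C → primer B is higher.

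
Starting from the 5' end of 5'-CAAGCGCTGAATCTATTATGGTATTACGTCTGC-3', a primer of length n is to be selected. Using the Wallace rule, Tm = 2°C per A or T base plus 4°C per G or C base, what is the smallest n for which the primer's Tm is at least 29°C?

n = 9

First 8 bases: CAAGCGCT → Tm = 26°C (< 29°C)
First 9 bases: CAAGCGCTG → Tm = 30°C (≥ 29°C)
Each additional base adds 2°C (A/T) or 4°C (G/C), so Tm is non-decreasing in n; n = 9 is the first length to reach 29°C.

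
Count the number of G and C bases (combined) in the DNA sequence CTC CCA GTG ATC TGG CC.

11

Scanning the sequence gives G=4, A=2, C=7, T=4.
G+C = 4 + 7 = 11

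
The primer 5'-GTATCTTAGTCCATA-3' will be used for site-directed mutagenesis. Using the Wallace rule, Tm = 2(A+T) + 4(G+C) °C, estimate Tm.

Counting bases: G=2, T=6, A=4, C=3
A+T = 10, G+C = 5
Tm = 2×10 + 4×5 = 40°C

40°C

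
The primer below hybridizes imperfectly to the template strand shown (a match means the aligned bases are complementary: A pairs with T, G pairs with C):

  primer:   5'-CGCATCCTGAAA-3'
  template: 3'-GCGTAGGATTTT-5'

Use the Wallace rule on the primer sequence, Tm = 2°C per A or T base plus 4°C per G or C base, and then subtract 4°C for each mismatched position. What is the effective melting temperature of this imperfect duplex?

32°C

Primer base counts: A=4, T=2, G=2, C=4 → A+T=6, G+C=6
Perfect-match Tm = 2(6) + 4(6) = 12 + 24 = 36°C
Mismatches (positions where the bases are not complementary): 1 (at position 9)
Effective Tm = 36 − 1×4 = 36 − 4 = 32°C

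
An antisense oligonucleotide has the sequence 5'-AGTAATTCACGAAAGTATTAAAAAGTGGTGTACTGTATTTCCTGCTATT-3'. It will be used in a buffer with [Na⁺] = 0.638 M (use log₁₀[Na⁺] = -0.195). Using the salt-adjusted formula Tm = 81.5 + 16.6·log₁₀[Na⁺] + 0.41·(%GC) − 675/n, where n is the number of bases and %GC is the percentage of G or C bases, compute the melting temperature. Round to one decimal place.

77.0°C

Length n = 49. Scanning the sequence gives G=9, A=16, C=6, T=18.
G+C = 15, so %GC = 15/49 × 100 = 30.612%
Salt term: 16.6 × (-0.195) = -3.237
GC term: 0.41 × 30.612 = 12.551; length term: −675/49 = −13.776
Tm = 81.5 + (-3.237) + 12.551 − 13.776 = 77.038 → 77.0°C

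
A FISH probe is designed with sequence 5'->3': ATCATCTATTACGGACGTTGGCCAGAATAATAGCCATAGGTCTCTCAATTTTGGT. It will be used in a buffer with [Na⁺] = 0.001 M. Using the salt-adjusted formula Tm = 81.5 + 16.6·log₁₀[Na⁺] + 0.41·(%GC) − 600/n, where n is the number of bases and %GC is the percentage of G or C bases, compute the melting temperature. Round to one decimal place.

37.2°C

Length n = 55. Base counts: G=11, C=11, A=15, T=18
G+C = 22, so %GC = 22/55 × 100 = 40%
Salt term: 16.6 × (-3) = -49.8
GC term: 0.41 × 40 = 16.4; length term: −600/55 = −10.909
Tm = 81.5 + (-49.8) + 16.4 − 10.909 = 37.191 → 37.2°C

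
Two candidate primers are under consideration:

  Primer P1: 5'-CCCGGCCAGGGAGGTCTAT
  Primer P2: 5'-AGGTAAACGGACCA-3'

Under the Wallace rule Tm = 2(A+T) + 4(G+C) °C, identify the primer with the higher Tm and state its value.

Primer P1: A+T=6, G+C=13 → Tm = 2(6)+4(13) = 64°C
Primer P2: A+T=7, G+C=7 → Tm = 2(7)+4(7) = 42°C
64°C vs 42°C → primer P1 is higher.

Primer P1, 64°C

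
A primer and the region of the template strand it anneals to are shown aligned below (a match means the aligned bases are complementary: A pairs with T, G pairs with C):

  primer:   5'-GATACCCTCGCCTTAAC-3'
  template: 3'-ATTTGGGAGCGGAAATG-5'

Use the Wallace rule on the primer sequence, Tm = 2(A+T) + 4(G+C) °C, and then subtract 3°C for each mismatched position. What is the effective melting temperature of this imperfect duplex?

Primer base counts: A=4, T=4, G=2, C=7 → A+T=8, G+C=9
Perfect-match Tm = 2(8) + 4(9) = 16 + 36 = 52°C
Mismatches (positions where the bases are not complementary): 3 (at positions 1, 3, 15)
Effective Tm = 52 − 3×3 = 52 − 9 = 43°C

43°C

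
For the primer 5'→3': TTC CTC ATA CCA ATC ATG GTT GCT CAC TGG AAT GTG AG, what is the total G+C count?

17

Counting bases: C=9, A=9, G=8, T=12
Total G or C: 8 + 9 = 17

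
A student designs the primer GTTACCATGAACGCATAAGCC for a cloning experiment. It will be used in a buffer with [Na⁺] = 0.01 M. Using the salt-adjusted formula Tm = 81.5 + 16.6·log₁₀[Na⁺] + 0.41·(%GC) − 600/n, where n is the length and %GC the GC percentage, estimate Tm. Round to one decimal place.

39.3°C

Length n = 21. Scanning the sequence gives C=6, G=4, A=7, T=4.
G+C = 10, so %GC = 10/21 × 100 = 47.619%
Salt term: 16.6 × (-2) = -33.2
GC term: 0.41 × 47.619 = 19.524; length term: −600/21 = −28.571
Tm = 81.5 + (-33.2) + 19.524 − 28.571 = 39.253 → 39.3°C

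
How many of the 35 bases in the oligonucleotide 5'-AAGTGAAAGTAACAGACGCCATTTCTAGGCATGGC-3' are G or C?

16

Counting bases: C=7, A=12, G=9, T=7
G+C = 9 + 7 = 16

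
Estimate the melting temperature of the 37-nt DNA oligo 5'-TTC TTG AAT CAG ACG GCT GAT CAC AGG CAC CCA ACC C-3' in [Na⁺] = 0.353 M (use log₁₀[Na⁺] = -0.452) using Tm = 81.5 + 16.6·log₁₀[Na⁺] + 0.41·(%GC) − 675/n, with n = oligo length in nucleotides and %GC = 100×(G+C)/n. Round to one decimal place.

Length n = 37. G=7, T=7, A=10, C=13
G+C = 20, so %GC = 20/37 × 100 = 54.054%
Salt term: 16.6 × (-0.452) = -7.503
GC term: 0.41 × 54.054 = 22.162; length term: −675/37 = −18.243
Tm = 81.5 + (-7.503) + 22.162 − 18.243 = 77.916 → 77.9°C

77.9°C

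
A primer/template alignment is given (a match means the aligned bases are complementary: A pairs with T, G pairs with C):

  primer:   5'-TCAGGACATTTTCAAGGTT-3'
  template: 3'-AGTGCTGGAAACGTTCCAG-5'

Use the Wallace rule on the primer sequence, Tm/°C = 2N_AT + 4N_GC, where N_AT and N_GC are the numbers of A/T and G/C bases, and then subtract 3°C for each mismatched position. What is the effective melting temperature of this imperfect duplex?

Primer base counts: A=5, T=7, G=4, C=3 → A+T=12, G+C=7
Perfect-match Tm = 2(12) + 4(7) = 24 + 28 = 52°C
Mismatches (positions where the bases are not complementary): 4 (at positions 4, 8, 12, 19)
Effective Tm = 52 − 4×3 = 52 − 12 = 40°C

40°C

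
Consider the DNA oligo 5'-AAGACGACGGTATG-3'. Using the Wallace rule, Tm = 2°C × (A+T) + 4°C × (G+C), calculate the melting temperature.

42°C

Scanning the sequence gives A=5, C=2, G=5, T=2.
A+T = 7, G+C = 7
Tm = 2(7) + 4(7) = 14 + 28 = 42°C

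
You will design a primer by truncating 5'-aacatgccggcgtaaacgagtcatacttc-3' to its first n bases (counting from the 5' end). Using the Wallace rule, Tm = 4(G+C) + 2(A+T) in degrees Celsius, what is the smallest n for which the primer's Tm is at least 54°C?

n = 18

First 17 bases: AACATGCCGGCGTAAAC → Tm = 52°C (< 54°C)
First 18 bases: AACATGCCGGCGTAAACG → Tm = 56°C (≥ 54°C)
Since every base adds ≥2°C, Tm only increases with n, so the threshold is first crossed at n = 18.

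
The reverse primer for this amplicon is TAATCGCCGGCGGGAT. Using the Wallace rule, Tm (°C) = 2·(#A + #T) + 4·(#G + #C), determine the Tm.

Scanning the sequence gives T=3, A=3, G=6, C=4.
So N_AT = 6 and N_GC = 10.
Tm = 4·10 + 2·6 = 40 + 12 = 52°C

52°C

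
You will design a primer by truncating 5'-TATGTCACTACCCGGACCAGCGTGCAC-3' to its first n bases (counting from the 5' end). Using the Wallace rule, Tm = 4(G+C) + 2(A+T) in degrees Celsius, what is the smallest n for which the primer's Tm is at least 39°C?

n = 14

First 13 bases: TATGTCACTACCC → Tm = 38°C (< 39°C)
First 14 bases: TATGTCACTACCCG → Tm = 42°C (≥ 39°C)
Since every base adds ≥2°C, Tm only increases with n, so the threshold is first crossed at n = 14.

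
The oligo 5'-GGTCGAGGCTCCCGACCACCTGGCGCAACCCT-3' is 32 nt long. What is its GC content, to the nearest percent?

72%

C=14, G=9, A=5, T=4
G+C = 9 + 14 = 23 out of 32 bases
%GC = 23/32 × 100 = 71.88% ≈ 72%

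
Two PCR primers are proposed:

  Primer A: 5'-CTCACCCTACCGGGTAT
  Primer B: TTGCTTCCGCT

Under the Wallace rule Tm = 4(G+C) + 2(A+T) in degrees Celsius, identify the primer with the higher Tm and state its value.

Primer A: A+T=7, G+C=10 → Tm = 2(7)+4(10) = 54°C
Primer B: A+T=5, G+C=6 → Tm = 2(5)+4(6) = 34°C
54°C vs 34°C → primer A is higher.

Primer A, 54°C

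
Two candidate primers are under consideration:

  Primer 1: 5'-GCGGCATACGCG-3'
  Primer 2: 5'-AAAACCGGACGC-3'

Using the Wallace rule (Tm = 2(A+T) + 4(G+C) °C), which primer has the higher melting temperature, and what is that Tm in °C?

Primer 1, 42°C

Primer 1: A+T=3, G+C=9 → Tm = 2(3)+4(9) = 42°C
Primer 2: A+T=5, G+C=7 → Tm = 2(5)+4(7) = 38°C
42°C vs 38°C → primer 1 is higher.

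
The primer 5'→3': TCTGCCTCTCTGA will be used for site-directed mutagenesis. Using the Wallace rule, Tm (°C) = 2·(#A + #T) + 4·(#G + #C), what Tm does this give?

Scanning the sequence gives A=1, C=5, T=5, G=2.
So N_AT = 6 and N_GC = 7.
Tm = 2(6) + 4(7) = 12 + 28 = 40°C

40°C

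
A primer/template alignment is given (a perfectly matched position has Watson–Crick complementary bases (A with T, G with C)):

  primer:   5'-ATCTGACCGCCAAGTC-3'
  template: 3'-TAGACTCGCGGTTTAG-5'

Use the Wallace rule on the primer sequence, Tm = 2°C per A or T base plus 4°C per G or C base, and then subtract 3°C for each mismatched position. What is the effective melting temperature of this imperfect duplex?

Primer base counts: A=4, T=3, G=3, C=6 → A+T=7, G+C=9
Perfect-match Tm = 2(7) + 4(9) = 14 + 36 = 50°C
Mismatches (positions where the bases are not complementary): 2 (at positions 7, 14)
Effective Tm = 50 − 2×3 = 50 − 6 = 44°C

44°C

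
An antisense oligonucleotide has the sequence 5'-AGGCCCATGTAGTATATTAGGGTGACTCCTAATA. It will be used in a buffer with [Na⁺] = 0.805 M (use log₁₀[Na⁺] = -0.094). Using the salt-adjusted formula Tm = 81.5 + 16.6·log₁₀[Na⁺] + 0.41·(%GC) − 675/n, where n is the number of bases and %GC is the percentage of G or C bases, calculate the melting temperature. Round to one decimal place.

77.0°C

Length n = 34. Scanning the sequence gives C=6, A=10, T=10, G=8.
G+C = 14, so %GC = 14/34 × 100 = 41.176%
Salt term: 16.6 × (-0.094) = -1.56
GC term: 0.41 × 41.176 = 16.882; length term: −675/34 = −19.853
Tm = 81.5 + (-1.56) + 16.882 − 19.853 = 76.969 → 77.0°C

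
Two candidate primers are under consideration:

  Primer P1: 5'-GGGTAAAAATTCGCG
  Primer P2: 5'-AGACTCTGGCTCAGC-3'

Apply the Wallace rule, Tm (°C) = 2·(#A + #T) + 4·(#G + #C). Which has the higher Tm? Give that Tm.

Primer P1: A+T=8, G+C=7 → Tm = 2(8)+4(7) = 44°C
Primer P2: A+T=6, G+C=9 → Tm = 2(6)+4(9) = 48°C
44°C vs 48°C → primer P2 is higher.

Primer P2, 48°C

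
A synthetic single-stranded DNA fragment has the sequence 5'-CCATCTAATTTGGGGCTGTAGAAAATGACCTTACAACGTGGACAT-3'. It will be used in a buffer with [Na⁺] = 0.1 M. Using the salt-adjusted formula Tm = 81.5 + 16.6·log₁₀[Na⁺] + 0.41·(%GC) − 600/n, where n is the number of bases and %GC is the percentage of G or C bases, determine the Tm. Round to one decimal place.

68.9°C

Length n = 45. Scanning the sequence gives C=9, A=14, T=12, G=10.
G+C = 19, so %GC = 19/45 × 100 = 42.222%
Salt term: 16.6 × (-1) = -16.6
GC term: 0.41 × 42.222 = 17.311; length term: −600/45 = −13.333
Tm = 81.5 + (-16.6) + 17.311 − 13.333 = 68.878 → 68.9°C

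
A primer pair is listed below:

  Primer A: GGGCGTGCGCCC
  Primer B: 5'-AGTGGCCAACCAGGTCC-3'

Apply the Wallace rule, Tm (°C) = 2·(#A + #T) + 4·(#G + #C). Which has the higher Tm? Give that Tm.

Primer A: A+T=1, G+C=11 → Tm = 2(1)+4(11) = 46°C
Primer B: A+T=6, G+C=11 → Tm = 2(6)+4(11) = 56°C
46°C vs 56°C → primer B is higher.

Primer B, 56°C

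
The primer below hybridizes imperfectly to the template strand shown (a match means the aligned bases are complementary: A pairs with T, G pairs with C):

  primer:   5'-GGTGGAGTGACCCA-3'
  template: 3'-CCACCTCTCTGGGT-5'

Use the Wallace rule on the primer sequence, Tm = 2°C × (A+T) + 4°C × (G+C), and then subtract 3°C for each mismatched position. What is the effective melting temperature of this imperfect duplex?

43°C

Primer base counts: A=3, T=2, G=6, C=3 → A+T=5, G+C=9
Perfect-match Tm = 2(5) + 4(9) = 10 + 36 = 46°C
Mismatches (positions where the bases are not complementary): 1 (at position 8)
Effective Tm = 46 − 1×3 = 46 − 3 = 43°C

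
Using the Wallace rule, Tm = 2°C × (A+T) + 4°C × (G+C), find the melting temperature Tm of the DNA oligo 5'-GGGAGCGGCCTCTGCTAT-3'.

Base counts: C=5, G=7, T=4, A=2
So N_AT = 6 and N_GC = 12.
Tm = 4·12 + 2·6 = 48 + 12 = 60°C

60°C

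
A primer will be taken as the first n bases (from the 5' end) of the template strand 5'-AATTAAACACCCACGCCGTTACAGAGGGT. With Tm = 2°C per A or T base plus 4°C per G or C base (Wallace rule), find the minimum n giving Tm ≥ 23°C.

n = 10

First 9 bases: AATTAAACA → Tm = 20°C (< 23°C)
First 10 bases: AATTAAACAC → Tm = 24°C (≥ 23°C)
Each additional base adds 2°C (A/T) or 4°C (G/C), so Tm is non-decreasing in n; n = 10 is the first length to reach 23°C.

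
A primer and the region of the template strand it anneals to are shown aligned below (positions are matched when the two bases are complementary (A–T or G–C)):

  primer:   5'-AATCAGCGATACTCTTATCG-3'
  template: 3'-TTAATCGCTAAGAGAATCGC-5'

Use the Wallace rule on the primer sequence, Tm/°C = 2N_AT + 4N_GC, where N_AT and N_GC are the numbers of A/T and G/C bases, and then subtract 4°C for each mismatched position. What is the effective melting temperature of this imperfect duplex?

Primer base counts: A=6, T=6, G=3, C=5 → A+T=12, G+C=8
Perfect-match Tm = 2(12) + 4(8) = 24 + 32 = 56°C
Mismatches (positions where the bases are not complementary): 3 (at positions 4, 11, 18)
Effective Tm = 56 − 3×4 = 56 − 12 = 44°C

44°C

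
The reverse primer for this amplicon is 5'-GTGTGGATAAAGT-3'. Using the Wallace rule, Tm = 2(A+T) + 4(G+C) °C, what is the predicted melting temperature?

36°C

Scanning the sequence gives T=4, C=0, A=4, G=5.
So N_AT = 8 and N_GC = 5.
Tm = 4·5 + 2·8 = 20 + 16 = 36°C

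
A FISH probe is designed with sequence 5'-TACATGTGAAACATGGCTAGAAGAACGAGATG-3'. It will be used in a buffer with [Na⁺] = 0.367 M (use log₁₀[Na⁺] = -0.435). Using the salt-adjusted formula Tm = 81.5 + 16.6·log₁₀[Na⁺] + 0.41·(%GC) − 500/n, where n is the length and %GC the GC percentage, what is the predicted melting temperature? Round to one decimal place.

Length n = 32. Counting bases: G=9, C=4, T=6, A=13
G+C = 13, so %GC = 13/32 × 100 = 40.625%
Salt term: 16.6 × (-0.435) = -7.221
GC term: 0.41 × 40.625 = 16.656; length term: −500/32 = −15.625
Tm = 81.5 + (-7.221) + 16.656 − 15.625 = 75.31 → 75.3°C

75.3°C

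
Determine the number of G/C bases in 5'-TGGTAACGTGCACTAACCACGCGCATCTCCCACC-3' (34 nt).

20

Base counts: A=8, T=6, G=6, C=14
G+C = 6 + 14 = 20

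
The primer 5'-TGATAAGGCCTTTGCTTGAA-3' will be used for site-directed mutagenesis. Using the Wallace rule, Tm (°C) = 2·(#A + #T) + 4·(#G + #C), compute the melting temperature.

Base counts: G=5, A=5, T=7, C=3
AT pairs contribute 12, GC pairs contribute 8.
Tm = 2×12 + 4×8 = 56°C

56°C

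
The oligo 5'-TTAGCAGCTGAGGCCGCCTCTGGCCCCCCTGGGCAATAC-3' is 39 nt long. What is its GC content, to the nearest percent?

Scanning the sequence gives G=11, C=15, A=6, T=7.
G+C = 11 + 15 = 26 out of 39 bases
%GC = 26/39 × 100 = 66.67% ≈ 67%

67%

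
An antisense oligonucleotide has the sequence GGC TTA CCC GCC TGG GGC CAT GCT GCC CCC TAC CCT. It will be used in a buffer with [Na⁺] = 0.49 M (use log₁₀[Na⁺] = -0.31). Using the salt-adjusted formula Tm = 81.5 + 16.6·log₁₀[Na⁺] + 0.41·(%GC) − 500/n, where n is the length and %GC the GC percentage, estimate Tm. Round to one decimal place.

92.1°C

Length n = 36. Scanning the sequence gives C=17, G=9, A=3, T=7.
G+C = 26, so %GC = 26/36 × 100 = 72.222%
Salt term: 16.6 × (-0.31) = -5.146
GC term: 0.41 × 72.222 = 29.611; length term: −500/36 = −13.889
Tm = 81.5 + (-5.146) + 29.611 − 13.889 = 92.076 → 92.1°C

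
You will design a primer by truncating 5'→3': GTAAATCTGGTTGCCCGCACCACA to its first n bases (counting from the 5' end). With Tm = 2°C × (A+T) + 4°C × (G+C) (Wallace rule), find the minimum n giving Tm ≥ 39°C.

First 13 bases: GTAAATCTGGTTG → Tm = 36°C (< 39°C)
First 14 bases: GTAAATCTGGTTGC → Tm = 40°C (≥ 39°C)
Since every base adds ≥2°C, Tm only increases with n, so the threshold is first crossed at n = 14.

n = 14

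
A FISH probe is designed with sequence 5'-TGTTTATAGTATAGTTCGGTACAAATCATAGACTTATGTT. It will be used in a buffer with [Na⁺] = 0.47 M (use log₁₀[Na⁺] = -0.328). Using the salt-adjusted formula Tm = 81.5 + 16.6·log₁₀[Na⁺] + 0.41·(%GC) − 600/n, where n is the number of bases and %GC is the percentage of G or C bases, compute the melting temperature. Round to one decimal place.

72.3°C

Length n = 40. Counting bases: G=7, C=4, A=12, T=17
G+C = 11, so %GC = 11/40 × 100 = 27.5%
Salt term: 16.6 × (-0.328) = -5.445
GC term: 0.41 × 27.5 = 11.275; length term: −600/40 = −15
Tm = 81.5 + (-5.445) + 11.275 − 15 = 72.33 → 72.3°C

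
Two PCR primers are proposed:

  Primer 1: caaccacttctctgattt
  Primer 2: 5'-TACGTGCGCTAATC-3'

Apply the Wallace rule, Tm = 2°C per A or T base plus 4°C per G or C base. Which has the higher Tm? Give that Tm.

Primer 1: A+T=11, G+C=7 → Tm = 2(11)+4(7) = 50°C
Primer 2: A+T=7, G+C=7 → Tm = 2(7)+4(7) = 42°C
50°C vs 42°C → primer 1 is higher.

Primer 1, 50°C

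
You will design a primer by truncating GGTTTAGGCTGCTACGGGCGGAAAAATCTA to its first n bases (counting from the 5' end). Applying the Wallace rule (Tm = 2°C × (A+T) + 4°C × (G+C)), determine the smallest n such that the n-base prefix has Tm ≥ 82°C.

n = 27

First 26 bases: GGTTTAGGCTGCTACGGGCGGAAAAA → Tm = 80°C (< 82°C)
First 27 bases: GGTTTAGGCTGCTACGGGCGGAAAAAT → Tm = 82°C (≥ 82°C)
Each additional base adds 2°C (A/T) or 4°C (G/C), so Tm is non-decreasing in n; n = 27 is the first length to reach 82°C.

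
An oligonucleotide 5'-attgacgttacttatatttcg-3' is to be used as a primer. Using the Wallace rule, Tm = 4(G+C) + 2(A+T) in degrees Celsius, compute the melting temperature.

54°C

Scanning the sequence gives T=10, A=5, G=3, C=3.
AT pairs contribute 15, GC pairs contribute 6.
Tm = 2×15 + 4×6 = 54°C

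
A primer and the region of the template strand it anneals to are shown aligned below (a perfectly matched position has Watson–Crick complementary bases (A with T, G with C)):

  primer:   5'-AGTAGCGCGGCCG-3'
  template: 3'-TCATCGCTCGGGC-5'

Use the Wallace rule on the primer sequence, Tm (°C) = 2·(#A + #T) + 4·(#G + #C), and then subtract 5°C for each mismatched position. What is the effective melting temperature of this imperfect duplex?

36°C

Primer base counts: A=2, T=1, G=6, C=4 → A+T=3, G+C=10
Perfect-match Tm = 2(3) + 4(10) = 6 + 40 = 46°C
Mismatches (positions where the bases are not complementary): 2 (at positions 8, 10)
Effective Tm = 46 − 2×5 = 46 − 10 = 36°C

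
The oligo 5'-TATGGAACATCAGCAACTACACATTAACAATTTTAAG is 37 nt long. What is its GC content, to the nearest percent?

Counting bases: G=4, T=10, A=16, C=7
G+C = 4 + 7 = 11 out of 37 bases
%GC = 11/37 × 100 = 29.73% ≈ 30%

30%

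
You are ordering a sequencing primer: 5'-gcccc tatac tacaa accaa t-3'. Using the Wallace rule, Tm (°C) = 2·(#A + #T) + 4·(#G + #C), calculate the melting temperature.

T=4, A=8, C=8, G=1
AT pairs contribute 12, GC pairs contribute 9.
Tm = 2(12) + 4(9) = 24 + 36 = 60°C

60°C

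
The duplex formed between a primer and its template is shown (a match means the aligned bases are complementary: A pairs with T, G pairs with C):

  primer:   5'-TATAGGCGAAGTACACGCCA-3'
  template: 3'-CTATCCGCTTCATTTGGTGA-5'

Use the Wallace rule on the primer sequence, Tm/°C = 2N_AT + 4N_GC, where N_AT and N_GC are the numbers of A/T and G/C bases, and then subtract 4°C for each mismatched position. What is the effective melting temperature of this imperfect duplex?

40°C

Primer base counts: A=7, T=3, G=5, C=5 → A+T=10, G+C=10
Perfect-match Tm = 2(10) + 4(10) = 20 + 40 = 60°C
Mismatches (positions where the bases are not complementary): 5 (at positions 1, 14, 17, 18, 20)
Effective Tm = 60 − 5×4 = 60 − 20 = 40°C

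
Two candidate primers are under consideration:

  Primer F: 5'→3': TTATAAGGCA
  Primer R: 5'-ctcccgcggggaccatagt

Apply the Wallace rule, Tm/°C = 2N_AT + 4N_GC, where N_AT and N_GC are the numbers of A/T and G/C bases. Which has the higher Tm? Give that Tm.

Primer F: A+T=7, G+C=3 → Tm = 2(7)+4(3) = 26°C
Primer R: A+T=6, G+C=13 → Tm = 2(6)+4(13) = 64°C
26°C vs 64°C → primer R is higher.

Primer R, 64°C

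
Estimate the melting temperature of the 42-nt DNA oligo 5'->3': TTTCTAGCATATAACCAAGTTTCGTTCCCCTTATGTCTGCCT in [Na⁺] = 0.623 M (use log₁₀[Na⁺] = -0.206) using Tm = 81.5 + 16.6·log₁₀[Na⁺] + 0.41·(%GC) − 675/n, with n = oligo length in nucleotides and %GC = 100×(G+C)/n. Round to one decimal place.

Length n = 42. Counting bases: T=17, C=12, G=5, A=8
G+C = 17, so %GC = 17/42 × 100 = 40.476%
Salt term: 16.6 × (-0.206) = -3.42
GC term: 0.41 × 40.476 = 16.595; length term: −675/42 = −16.071
Tm = 81.5 + (-3.42) + 16.595 − 16.071 = 78.604 → 78.6°C

78.6°C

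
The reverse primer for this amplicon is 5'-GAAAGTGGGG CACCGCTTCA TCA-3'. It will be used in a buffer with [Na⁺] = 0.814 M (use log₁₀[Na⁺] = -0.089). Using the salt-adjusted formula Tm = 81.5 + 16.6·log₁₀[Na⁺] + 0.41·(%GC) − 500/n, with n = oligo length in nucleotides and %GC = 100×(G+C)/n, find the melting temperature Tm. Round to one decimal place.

81.5°C

Length n = 23. Scanning the sequence gives C=6, A=6, T=4, G=7.
G+C = 13, so %GC = 13/23 × 100 = 56.522%
Salt term: 16.6 × (-0.089) = -1.477
GC term: 0.41 × 56.522 = 23.174; length term: −500/23 = −21.739
Tm = 81.5 + (-1.477) + 23.174 − 21.739 = 81.458 → 81.5°C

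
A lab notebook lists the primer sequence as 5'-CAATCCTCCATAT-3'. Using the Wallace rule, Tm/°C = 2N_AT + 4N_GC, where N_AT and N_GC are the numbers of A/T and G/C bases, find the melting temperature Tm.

Base counts: C=5, A=4, T=4, G=0
AT pairs contribute 8, GC pairs contribute 5.
Tm = 2×8 + 4×5 = 36°C

36°C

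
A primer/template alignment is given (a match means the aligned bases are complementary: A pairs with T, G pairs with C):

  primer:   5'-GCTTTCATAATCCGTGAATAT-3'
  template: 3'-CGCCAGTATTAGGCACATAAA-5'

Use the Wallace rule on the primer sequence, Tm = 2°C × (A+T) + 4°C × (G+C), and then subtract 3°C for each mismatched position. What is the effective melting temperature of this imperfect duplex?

Primer base counts: A=6, T=8, G=3, C=4 → A+T=14, G+C=7
Perfect-match Tm = 2(14) + 4(7) = 28 + 28 = 56°C
Mismatches (positions where the bases are not complementary): 4 (at positions 3, 4, 17, 20)
Effective Tm = 56 − 4×3 = 56 − 12 = 44°C

44°C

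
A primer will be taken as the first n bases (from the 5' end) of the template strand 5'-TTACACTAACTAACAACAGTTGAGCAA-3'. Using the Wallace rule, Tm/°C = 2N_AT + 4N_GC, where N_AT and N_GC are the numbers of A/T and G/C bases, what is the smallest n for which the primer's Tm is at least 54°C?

n = 21

First 20 bases: TTACACTAACTAACAACAGT → Tm = 52°C (< 54°C)
First 21 bases: TTACACTAACTAACAACAGTT → Tm = 54°C (≥ 54°C)
Since every base adds ≥2°C, Tm only increases with n, so the threshold is first crossed at n = 21.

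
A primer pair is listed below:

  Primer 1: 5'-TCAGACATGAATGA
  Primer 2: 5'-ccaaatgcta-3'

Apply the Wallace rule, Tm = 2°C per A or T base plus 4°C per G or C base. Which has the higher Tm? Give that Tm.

Primer 1, 38°C

Primer 1: A+T=9, G+C=5 → Tm = 2(9)+4(5) = 38°C
Primer 2: A+T=6, G+C=4 → Tm = 2(6)+4(4) = 28°C
38°C vs 28°C → primer 1 is higher.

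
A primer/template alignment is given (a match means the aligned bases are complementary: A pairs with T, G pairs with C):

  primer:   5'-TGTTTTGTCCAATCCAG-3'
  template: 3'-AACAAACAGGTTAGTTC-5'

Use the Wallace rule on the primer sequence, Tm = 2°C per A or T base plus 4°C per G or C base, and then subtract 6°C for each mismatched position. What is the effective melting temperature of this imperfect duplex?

30°C

Primer base counts: A=3, T=7, G=3, C=4 → A+T=10, G+C=7
Perfect-match Tm = 2(10) + 4(7) = 20 + 28 = 48°C
Mismatches (positions where the bases are not complementary): 3 (at positions 2, 3, 15)
Effective Tm = 48 − 3×6 = 48 − 18 = 30°C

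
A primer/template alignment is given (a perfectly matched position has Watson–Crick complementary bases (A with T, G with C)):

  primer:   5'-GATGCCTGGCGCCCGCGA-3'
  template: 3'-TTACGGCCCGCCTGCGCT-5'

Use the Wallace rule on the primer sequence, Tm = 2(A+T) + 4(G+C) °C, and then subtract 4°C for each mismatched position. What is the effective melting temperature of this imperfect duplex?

48°C

Primer base counts: A=2, T=2, G=7, C=7 → A+T=4, G+C=14
Perfect-match Tm = 2(4) + 4(14) = 8 + 56 = 64°C
Mismatches (positions where the bases are not complementary): 4 (at positions 1, 7, 12, 13)
Effective Tm = 64 − 4×4 = 64 − 16 = 48°C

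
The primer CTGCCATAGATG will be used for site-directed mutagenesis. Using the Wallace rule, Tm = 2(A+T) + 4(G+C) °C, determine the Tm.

G=3, A=3, C=3, T=3
So N_AT = 6 and N_GC = 6.
Tm = 2(6) + 4(6) = 12 + 24 = 36°C

36°C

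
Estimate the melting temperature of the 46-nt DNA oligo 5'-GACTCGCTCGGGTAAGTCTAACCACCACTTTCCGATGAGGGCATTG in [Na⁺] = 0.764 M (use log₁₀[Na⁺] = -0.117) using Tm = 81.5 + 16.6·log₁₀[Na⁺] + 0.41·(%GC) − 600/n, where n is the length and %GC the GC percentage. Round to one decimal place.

Length n = 46. Scanning the sequence gives C=13, G=12, T=11, A=10.
G+C = 25, so %GC = 25/46 × 100 = 54.348%
Salt term: 16.6 × (-0.117) = -1.942
GC term: 0.41 × 54.348 = 22.283; length term: −600/46 = −13.043
Tm = 81.5 + (-1.942) + 22.283 − 13.043 = 88.798 → 88.8°C

88.8°C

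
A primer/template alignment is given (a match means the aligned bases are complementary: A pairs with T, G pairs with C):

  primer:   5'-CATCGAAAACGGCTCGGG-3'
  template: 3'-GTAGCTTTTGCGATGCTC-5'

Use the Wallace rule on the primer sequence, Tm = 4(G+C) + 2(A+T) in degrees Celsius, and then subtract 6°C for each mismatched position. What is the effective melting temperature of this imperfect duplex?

Primer base counts: A=5, T=2, G=6, C=5 → A+T=7, G+C=11
Perfect-match Tm = 2(7) + 4(11) = 14 + 44 = 58°C
Mismatches (positions where the bases are not complementary): 4 (at positions 12, 13, 14, 17)
Effective Tm = 58 − 4×6 = 58 − 24 = 34°C

34°C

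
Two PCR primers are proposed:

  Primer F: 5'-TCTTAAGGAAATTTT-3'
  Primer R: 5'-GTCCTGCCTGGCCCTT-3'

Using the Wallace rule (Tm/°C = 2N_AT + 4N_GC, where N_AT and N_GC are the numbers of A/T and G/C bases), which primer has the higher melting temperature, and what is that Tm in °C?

Primer R, 54°C

Primer F: A+T=12, G+C=3 → Tm = 2(12)+4(3) = 36°C
Primer R: A+T=5, G+C=11 → Tm = 2(5)+4(11) = 54°C
36°C vs 54°C → primer R is higher.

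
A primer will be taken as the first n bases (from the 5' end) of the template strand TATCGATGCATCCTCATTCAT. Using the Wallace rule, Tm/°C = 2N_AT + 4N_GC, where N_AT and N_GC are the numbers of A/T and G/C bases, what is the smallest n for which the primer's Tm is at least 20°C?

n = 8

First 7 bases: TATCGAT → Tm = 18°C (< 20°C)
First 8 bases: TATCGATG → Tm = 22°C (≥ 20°C)
Since every base adds ≥2°C, Tm only increases with n, so the threshold is first crossed at n = 8.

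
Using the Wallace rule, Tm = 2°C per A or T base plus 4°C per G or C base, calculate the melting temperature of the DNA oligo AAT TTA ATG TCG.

30°C

Base counts: T=5, C=1, A=4, G=2
A+T = 9, G+C = 3
Tm = 4·3 + 2·9 = 12 + 18 = 30°C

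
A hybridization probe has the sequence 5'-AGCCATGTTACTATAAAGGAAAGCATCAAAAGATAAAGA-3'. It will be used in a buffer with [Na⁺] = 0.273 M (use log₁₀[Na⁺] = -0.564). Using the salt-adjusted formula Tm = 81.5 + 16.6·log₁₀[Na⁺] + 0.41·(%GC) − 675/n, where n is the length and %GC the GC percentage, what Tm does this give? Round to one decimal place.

Length n = 39. Counting bases: G=7, A=20, T=7, C=5
G+C = 12, so %GC = 12/39 × 100 = 30.769%
Salt term: 16.6 × (-0.564) = -9.362
GC term: 0.41 × 30.769 = 12.615; length term: −675/39 = −17.308
Tm = 81.5 + (-9.362) + 12.615 − 17.308 = 67.445 → 67.4°C

67.4°C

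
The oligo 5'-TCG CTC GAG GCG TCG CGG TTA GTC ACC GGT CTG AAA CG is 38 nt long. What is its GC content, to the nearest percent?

Base counts: C=11, T=8, G=13, A=6
G+C = 13 + 11 = 24 out of 38 bases
%GC = 24/38 × 100 = 63.16% ≈ 63%

63%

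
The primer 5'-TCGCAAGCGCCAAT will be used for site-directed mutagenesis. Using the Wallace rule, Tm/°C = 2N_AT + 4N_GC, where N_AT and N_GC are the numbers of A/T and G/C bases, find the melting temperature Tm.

44°C

A=4, C=5, G=3, T=2
A+T = 6, G+C = 8
Tm = 4·8 + 2·6 = 32 + 12 = 44°C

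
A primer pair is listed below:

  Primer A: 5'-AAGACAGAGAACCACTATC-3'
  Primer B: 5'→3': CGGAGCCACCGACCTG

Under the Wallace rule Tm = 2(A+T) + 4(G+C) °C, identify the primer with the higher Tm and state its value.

Primer B, 56°C

Primer A: A+T=11, G+C=8 → Tm = 2(11)+4(8) = 54°C
Primer B: A+T=4, G+C=12 → Tm = 2(4)+4(12) = 56°C
54°C vs 56°C → primer B is higher.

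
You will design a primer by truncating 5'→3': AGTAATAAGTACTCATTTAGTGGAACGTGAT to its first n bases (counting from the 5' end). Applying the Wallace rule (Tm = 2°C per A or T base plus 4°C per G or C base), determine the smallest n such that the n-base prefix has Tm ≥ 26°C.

First 10 bases: AGTAATAAGT → Tm = 24°C (< 26°C)
First 11 bases: AGTAATAAGTA → Tm = 26°C (≥ 26°C)
Since every base adds ≥2°C, Tm only increases with n, so the threshold is first crossed at n = 11.

n = 11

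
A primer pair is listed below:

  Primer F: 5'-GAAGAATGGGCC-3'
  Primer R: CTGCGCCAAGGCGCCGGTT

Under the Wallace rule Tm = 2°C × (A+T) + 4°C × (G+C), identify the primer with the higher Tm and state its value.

Primer R, 66°C

Primer F: A+T=5, G+C=7 → Tm = 2(5)+4(7) = 38°C
Primer R: A+T=5, G+C=14 → Tm = 2(5)+4(14) = 66°C
38°C vs 66°C → primer R is higher.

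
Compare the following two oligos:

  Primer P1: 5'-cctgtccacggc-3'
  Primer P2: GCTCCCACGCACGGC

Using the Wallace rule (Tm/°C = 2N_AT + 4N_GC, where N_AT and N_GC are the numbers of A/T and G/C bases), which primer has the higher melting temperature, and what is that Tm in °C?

Primer P1: A+T=3, G+C=9 → Tm = 2(3)+4(9) = 42°C
Primer P2: A+T=3, G+C=12 → Tm = 2(3)+4(12) = 54°C
42°C vs 54°C → primer P2 is higher.

Primer P2, 54°C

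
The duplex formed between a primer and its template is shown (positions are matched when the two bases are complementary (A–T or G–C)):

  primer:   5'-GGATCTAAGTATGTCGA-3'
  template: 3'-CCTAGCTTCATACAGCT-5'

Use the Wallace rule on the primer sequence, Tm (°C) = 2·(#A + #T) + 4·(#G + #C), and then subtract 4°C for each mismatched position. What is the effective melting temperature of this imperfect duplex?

44°C

Primer base counts: A=5, T=5, G=5, C=2 → A+T=10, G+C=7
Perfect-match Tm = 2(10) + 4(7) = 20 + 28 = 48°C
Mismatches (positions where the bases are not complementary): 1 (at position 6)
Effective Tm = 48 − 1×4 = 48 − 4 = 44°C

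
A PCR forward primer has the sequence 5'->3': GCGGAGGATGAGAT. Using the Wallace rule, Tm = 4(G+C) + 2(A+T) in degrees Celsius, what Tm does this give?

44°C

Base counts: T=2, G=7, A=4, C=1
A+T = 6, G+C = 8
Tm = 2(6) + 4(8) = 12 + 32 = 44°C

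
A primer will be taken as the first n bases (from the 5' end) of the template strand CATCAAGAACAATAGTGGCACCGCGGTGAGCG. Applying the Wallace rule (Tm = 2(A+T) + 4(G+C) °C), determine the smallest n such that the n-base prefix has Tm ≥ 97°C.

First 31 bases: CATCAAGAACAATAGTGGCACCGCGGTGAGC → Tm = 96°C (< 97°C)
First 32 bases: CATCAAGAACAATAGTGGCACCGCGGTGAGCG → Tm = 100°C (≥ 97°C)
Since every base adds ≥2°C, Tm only increases with n, so the threshold is first crossed at n = 32.

n = 32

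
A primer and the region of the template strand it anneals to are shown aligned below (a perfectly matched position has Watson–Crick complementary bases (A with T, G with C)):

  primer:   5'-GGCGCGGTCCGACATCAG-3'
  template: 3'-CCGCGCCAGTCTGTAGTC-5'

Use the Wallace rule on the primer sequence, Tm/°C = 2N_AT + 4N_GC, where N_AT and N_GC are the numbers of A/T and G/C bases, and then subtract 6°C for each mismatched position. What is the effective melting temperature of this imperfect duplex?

Primer base counts: A=3, T=2, G=7, C=6 → A+T=5, G+C=13
Perfect-match Tm = 2(5) + 4(13) = 10 + 52 = 62°C
Mismatches (positions where the bases are not complementary): 1 (at position 10)
Effective Tm = 62 − 1×6 = 62 − 6 = 56°C

56°C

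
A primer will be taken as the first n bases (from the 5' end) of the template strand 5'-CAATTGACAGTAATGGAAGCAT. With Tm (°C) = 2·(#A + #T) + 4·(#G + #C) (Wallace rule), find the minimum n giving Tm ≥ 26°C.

First 9 bases: CAATTGACA → Tm = 24°C (< 26°C)
First 10 bases: CAATTGACAG → Tm = 28°C (≥ 26°C)
Since every base adds ≥2°C, Tm only increases with n, so the threshold is first crossed at n = 10.

n = 10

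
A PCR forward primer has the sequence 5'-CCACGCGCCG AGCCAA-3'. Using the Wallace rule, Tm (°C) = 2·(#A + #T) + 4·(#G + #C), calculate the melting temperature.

Base counts: C=8, A=4, T=0, G=4
AT pairs contribute 4, GC pairs contribute 12.
Tm = 2×4 + 4×12 = 56°C

56°C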